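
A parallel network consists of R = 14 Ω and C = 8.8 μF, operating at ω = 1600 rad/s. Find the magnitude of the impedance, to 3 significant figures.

X_C = 1/(ωC) = 71.0 Ω
Parallel: admittances add. Y = 1/R + jωC
Y = (0.0714 + j0.0141) S
|Y| = 0.0728 S → |Z| = 1/|Y| = 13.7 Ω, ∠Z = −∠Y = -11.2°

13.7 Ω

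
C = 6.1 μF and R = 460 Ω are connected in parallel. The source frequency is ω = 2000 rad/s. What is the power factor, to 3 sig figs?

0.175

X_C = 1/(ωC) = 82.0 Ω
Parallel: admittances add. Y = 1/R + jωC
Y = (0.00217 + j0.0122) S
|Y| = 0.0124 S → |Z| = 1/|Y| = 80.7 Ω, ∠Z = −∠Y = -79.9°
cos φ = cos(-79.9°) = 0.175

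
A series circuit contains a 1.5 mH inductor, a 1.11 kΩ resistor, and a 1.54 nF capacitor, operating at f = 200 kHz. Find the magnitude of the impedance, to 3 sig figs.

ω = 2πf = 1.257e+06 rad/s
X_L = ωL = 1880 Ω
X_C = 1/(ωC) = 517 Ω
Net reactance X = X_L − X_C = 1370 Ω
Z = 1110 + j1370 Ω
|Z| = √(1110² + 1370²) = 1760 Ω

1760 Ω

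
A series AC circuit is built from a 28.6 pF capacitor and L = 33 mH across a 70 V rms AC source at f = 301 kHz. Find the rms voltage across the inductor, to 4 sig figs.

99.46 V

ω = 2πf = 1.891e+06 rad/s
X_L = ωL = 62410 Ω
X_C = 1/(ωC) = 18490 Ω
Net reactance X = X_L − X_C = 43920 Ω
Z = j43920 Ω
|Z| = √(0² + 43920²) = 43920 Ω
I = V/|Z| = 1.594 mA
V_L = I·|Z_L| = 0.001594 × 62410 = 99.46 V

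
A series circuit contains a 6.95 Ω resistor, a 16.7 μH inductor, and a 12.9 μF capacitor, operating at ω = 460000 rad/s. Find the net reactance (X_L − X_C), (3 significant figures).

7.51 Ω

X_L = ωL = 7.68 Ω
X_C = 1/(ωC) = 0.169 Ω
X = 7.68 − 0.169 = 7.51 Ω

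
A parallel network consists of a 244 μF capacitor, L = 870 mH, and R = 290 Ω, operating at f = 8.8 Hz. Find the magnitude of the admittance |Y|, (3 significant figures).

ω = 2πf = 55.29 rad/s
X_L = ωL = 48.1 Ω
X_C = 1/(ωC) = 74.1 Ω
Parallel: admittances add. Y = 1/R + 1/(jωL) + jωC
Y = (0.00345 − j0.00730) S
|Y| = 0.00807 S → |Z| = 1/|Y| = 124 Ω, ∠Z = −∠Y = 64.7°

8.07 mS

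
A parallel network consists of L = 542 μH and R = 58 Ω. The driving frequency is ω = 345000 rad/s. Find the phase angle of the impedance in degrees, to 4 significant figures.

X_L = ωL = 187.0 Ω
Parallel: admittances add. Y = 1/R + 1/(jωL)
Y = (0.01724 − j0.005348) S
|Y| = 0.01805 S → |Z| = 1/|Y| = 55.40 Ω, ∠Z = −∠Y = 17.23°

17.23°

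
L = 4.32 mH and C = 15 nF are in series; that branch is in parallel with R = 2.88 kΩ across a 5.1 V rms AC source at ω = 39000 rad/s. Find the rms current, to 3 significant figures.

3.75 mA

X_L = ωL = 168 Ω
X_C = 1/(ωC) = 1710 Ω
Branch 1: Z₁ = R = 2880 Ω
Branch 2 (series LC): Z₂ = j(X_L − X_C) = −j1540 Ω
Parallel: Z = Z₁Z₂/(Z₁+Z₂), |Z| = 1360 Ω, ∠Z = -61.9°
I = V/|Z| = 5.1/1360 = 3.75 mA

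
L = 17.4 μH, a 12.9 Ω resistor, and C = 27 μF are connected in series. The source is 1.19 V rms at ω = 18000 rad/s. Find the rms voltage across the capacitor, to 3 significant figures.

X_L = ωL = 0.313 Ω
X_C = 1/(ωC) = 2.06 Ω
Net reactance X = X_L − X_C = -1.74 Ω
Z = 12.9 − j1.74 Ω
|Z| = √(12.9² + 1.74²) = 13.0 Ω
I = V/|Z| = 91.4 mA
V_C = I·|Z_C| = 0.0914 × 2.06 = 0.188 V

0.188 V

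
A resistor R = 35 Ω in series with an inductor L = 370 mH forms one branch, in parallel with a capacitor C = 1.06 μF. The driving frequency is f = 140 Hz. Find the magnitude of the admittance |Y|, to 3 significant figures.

2.13 mS

ω = 2πf = 879.6 rad/s
X_L = ωL = 325 Ω
X_C = 1/(ωC) = 1070 Ω
Branch 1 (R+jX_L): Z₁ = 35.0 + j325 Ω, |Z₁| = 327 Ω
Branch 2 (−jX_C): Z₂ = −j1070 Ω
Parallel: Z = Z₁Z₂/(Z₁+Z₂), |Z| = 469 Ω, ∠Z = 81.2°
|Y| = 1/|Z| = 2.13 mS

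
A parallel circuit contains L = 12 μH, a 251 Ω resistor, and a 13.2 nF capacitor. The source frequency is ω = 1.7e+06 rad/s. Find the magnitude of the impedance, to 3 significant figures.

X_L = ωL = 20.4 Ω
X_C = 1/(ωC) = 44.6 Ω
Parallel: admittances add. Y = 1/R + 1/(jωL) + jωC
Y = (0.00398 − j0.0266) S
|Y| = 0.0269 S → |Z| = 1/|Y| = 37.2 Ω, ∠Z = −∠Y = 81.5°

37.2 Ω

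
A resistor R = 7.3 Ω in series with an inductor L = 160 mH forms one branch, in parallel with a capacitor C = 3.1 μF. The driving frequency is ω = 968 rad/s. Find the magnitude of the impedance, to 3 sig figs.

289 Ω

X_L = ωL = 155 Ω
X_C = 1/(ωC) = 333 Ω
Branch 1 (R+jX_L): Z₁ = 7.30 + j155 Ω, |Z₁| = 155 Ω
Branch 2 (−jX_C): Z₂ = −j333 Ω
Parallel: Z = Z₁Z₂/(Z₁+Z₂), |Z| = 289 Ω, ∠Z = 85.0°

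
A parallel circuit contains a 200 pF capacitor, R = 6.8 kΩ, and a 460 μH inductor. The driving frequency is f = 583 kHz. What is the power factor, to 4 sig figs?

ω = 2πf = 3.663e+06 rad/s
X_L = ωL = 1685 Ω
X_C = 1/(ωC) = 1365 Ω
Parallel: admittances add. Y = 1/R + 1/(jωL) + jωC
Y = (0.0001471 + j0.0001392) S
|Y| = 0.0002025 S → |Z| = 1/|Y| = 4939 Ω, ∠Z = −∠Y = -43.42°
cos φ = cos(-43.42°) = 0.7264

0.7264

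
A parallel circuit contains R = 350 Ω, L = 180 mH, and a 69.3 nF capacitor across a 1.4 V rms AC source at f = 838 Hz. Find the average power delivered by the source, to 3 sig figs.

ω = 2πf = 5265 rad/s
X_L = ωL = 948 Ω
X_C = 1/(ωC) = 2740 Ω
Parallel: admittances add. Y = 1/R + 1/(jωL) + jωC
Y = (0.00286 − j0.000690) S
|Y| = 0.00294 S → |Z| = 1/|Y| = 340 Ω, ∠Z = −∠Y = 13.6°
I = V/|Z| = 4.12 mA
P = VI cos φ = 1.4 × 0.00412 × cos(13.6°) = 5.60 mW

5.60 mW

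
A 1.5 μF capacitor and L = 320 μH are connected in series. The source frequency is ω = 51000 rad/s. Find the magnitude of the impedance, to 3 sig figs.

X_L = ωL = 16.3 Ω
X_C = 1/(ωC) = 13.1 Ω
Net reactance X = X_L − X_C = 3.25 Ω
Z = j3.25 Ω
|Z| = √(0² + 3.25²) = 3.25 Ω

3.25 Ω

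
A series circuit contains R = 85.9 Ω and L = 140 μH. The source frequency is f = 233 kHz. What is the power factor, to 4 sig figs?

0.3865

ω = 2πf = 1.464e+06 rad/s
X_L = ωL = 205.0 Ω
Z = 85.90 + j205.0 Ω
|Z| = √(85.90² + 205.0²) = 222.2 Ω
∠Z = arctan(205.0/85.90) = 67.26°
cos φ = cos(67.26°) = 0.3865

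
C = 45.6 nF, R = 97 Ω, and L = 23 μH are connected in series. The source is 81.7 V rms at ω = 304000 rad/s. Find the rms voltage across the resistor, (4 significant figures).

X_L = ωL = 6.992 Ω
X_C = 1/(ωC) = 72.14 Ω
Net reactance X = X_L − X_C = -65.15 Ω
Z = 97.00 − j65.15 Ω
|Z| = √(97.00² + 65.15²) = 116.8 Ω
I = V/|Z| = 699.2 mA
V_R = I·|Z_R| = 0.6992 × 97.00 = 67.82 V

67.82 V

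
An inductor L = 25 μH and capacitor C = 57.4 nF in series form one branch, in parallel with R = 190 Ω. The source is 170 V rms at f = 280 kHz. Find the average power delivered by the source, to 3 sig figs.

ω = 2πf = 1.759e+06 rad/s
X_L = ωL = 44.0 Ω
X_C = 1/(ωC) = 9.90 Ω
Branch 1: Z₁ = R = 190 Ω
Branch 2 (series LC): Z₂ = j(X_L − X_C) = j34.1 Ω
Parallel: Z = Z₁Z₂/(Z₁+Z₂), |Z| = 33.5 Ω, ∠Z = 79.8°
I = V/|Z| = 5.07 A
P = VI cos φ = 170 × 5.07 × cos(79.8°) = 152 W

152 W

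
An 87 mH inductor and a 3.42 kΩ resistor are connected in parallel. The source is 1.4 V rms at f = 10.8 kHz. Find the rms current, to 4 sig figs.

473.1 μA

ω = 2πf = 67860 rad/s
X_L = ωL = 5904 Ω
Parallel: admittances add. Y = 1/R + 1/(jωL)
Y = (0.0002924 − j0.0001694) S
|Y| = 0.0003379 S → |Z| = 1/|Y| = 2959 Ω, ∠Z = −∠Y = 30.08°
I = V/|Z| = 1.4/2959 = 473.1 μA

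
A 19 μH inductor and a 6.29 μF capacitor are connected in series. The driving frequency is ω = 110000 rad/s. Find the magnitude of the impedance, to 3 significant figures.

0.645 Ω

X_L = ωL = 2.09 Ω
X_C = 1/(ωC) = 1.45 Ω
Net reactance X = X_L − X_C = 0.645 Ω
Z = j0.645 Ω
|Z| = √(0² + 0.645²) = 0.645 Ω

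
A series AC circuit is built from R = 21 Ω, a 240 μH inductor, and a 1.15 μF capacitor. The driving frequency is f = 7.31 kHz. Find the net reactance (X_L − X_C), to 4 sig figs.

-7.909 Ω

ω = 2πf = 45930 rad/s
X_L = ωL = 11.02 Ω
X_C = 1/(ωC) = 18.93 Ω
X = 11.02 − 18.93 = -7.909 Ω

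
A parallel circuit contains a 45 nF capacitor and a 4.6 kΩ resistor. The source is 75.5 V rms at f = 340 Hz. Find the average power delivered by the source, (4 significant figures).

1.239 W

ω = 2πf = 2136 rad/s
X_C = 1/(ωC) = 10400 Ω
Parallel: admittances add. Y = 1/R + jωC
Y = (0.0002174 + j9.613e-05) S
|Y| = 0.0002377 S → |Z| = 1/|Y| = 4207 Ω, ∠Z = −∠Y = -23.86°
I = V/|Z| = 17.95 mA
P = VI cos φ = 75.5 × 0.01795 × cos(-23.86°) = 1.239 W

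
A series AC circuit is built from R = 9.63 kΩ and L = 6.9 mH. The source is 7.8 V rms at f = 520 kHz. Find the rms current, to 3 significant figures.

ω = 2πf = 3.267e+06 rad/s
X_L = ωL = 22500 Ω
Z = 9630 + j22500 Ω
|Z| = √(9630² + 22500²) = 24500 Ω
I = V/|Z| = 7.8/24500 = 318 μA

318 μA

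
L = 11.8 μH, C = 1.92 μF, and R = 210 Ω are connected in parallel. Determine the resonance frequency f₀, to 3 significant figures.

33.4 kHz

ω₀ = 1/√(LC) = 1/√(1.18e-05 × 1.92e-06) = 210100 rad/s
f₀ = ω₀/(2π) = 33.4 kHz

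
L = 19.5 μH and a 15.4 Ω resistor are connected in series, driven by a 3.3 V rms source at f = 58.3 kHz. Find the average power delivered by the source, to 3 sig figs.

582 mW

ω = 2πf = 366300 rad/s
X_L = ωL = 7.14 Ω
Z = 15.4 + j7.14 Ω
|Z| = √(15.4² + 7.14²) = 17.0 Ω
∠Z = arctan(7.14/15.4) = 24.9°
I = V/|Z| = 194 mA
P = VI cos φ = 3.3 × 0.194 × cos(24.9°) = 582 mW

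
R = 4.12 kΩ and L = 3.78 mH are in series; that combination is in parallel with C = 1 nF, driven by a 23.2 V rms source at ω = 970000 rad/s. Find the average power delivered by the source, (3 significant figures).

X_L = ωL = 3670 Ω
X_C = 1/(ωC) = 1030 Ω
Branch 1 (R+jX_L): Z₁ = 4120 + j3670 Ω, |Z₁| = 5520 Ω
Branch 2 (−jX_C): Z₂ = −j1030 Ω
Parallel: Z = Z₁Z₂/(Z₁+Z₂), |Z| = 1160 Ω, ∠Z = -80.9°
I = V/|Z| = 20.0 mA
P = VI cos φ = 23.2 × 0.0200 × cos(-80.9°) = 72.9 mW

72.9 mW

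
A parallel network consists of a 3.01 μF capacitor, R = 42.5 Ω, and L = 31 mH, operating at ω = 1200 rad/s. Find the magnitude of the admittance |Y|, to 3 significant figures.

X_L = ωL = 37.2 Ω
X_C = 1/(ωC) = 277 Ω
Parallel: admittances add. Y = 1/R + 1/(jωL) + jωC
Y = (0.0235 − j0.0233) S
|Y| = 0.0331 S → |Z| = 1/|Y| = 30.2 Ω, ∠Z = −∠Y = 44.7°

33.1 mS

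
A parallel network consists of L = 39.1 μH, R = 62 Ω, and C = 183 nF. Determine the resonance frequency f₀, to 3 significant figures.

ω₀ = 1/√(LC) = 1/√(3.91e-05 × 1.83e-07) = 373800 rad/s
f₀ = ω₀/(2π) = 59.5 kHz

59.5 kHz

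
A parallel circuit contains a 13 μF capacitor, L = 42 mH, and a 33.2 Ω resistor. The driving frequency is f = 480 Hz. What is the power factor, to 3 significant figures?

0.693

ω = 2πf = 3016 rad/s
X_L = ωL = 127 Ω
X_C = 1/(ωC) = 25.5 Ω
Parallel: admittances add. Y = 1/R + 1/(jωL) + jωC
Y = (0.0301 + j0.0313) S
|Y| = 0.0434 S → |Z| = 1/|Y| = 23.0 Ω, ∠Z = −∠Y = -46.1°
cos φ = cos(-46.1°) = 0.693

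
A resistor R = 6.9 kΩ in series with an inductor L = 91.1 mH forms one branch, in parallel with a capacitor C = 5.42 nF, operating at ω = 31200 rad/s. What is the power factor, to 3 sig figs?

X_L = ωL = 2840 Ω
X_C = 1/(ωC) = 5910 Ω
Branch 1 (R+jX_L): Z₁ = 6900 + j2840 Ω, |Z₁| = 7460 Ω
Branch 2 (−jX_C): Z₂ = −j5910 Ω
Parallel: Z = Z₁Z₂/(Z₁+Z₂), |Z| = 5840 Ω, ∠Z = -43.6°
cos φ = cos(-43.6°) = 0.724

0.724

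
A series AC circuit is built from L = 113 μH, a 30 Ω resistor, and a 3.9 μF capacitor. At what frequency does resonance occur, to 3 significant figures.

ω₀ = 1/√(LC) = 1/√(0.000113 × 3.9e-06) = 47640 rad/s
f₀ = ω₀/(2π) = 7.58 kHz

7.58 kHz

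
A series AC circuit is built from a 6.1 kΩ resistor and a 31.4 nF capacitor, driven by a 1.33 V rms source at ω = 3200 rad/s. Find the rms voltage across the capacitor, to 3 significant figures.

X_C = 1/(ωC) = 9950 Ω
Z = 6100 − j9950 Ω
|Z| = √(6100² + 9950²) = 11700 Ω
I = V/|Z| = 114 μA
V_C = I·|Z_C| = 0.000114 × 9950 = 1.13 V

1.13 V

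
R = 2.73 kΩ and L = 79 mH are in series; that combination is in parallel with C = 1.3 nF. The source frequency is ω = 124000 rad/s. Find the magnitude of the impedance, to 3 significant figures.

X_L = ωL = 9800 Ω
X_C = 1/(ωC) = 6200 Ω
Branch 1 (R+jX_L): Z₁ = 2730 + j9800 Ω, |Z₁| = 10200 Ω
Branch 2 (−jX_C): Z₂ = −j6200 Ω
Parallel: Z = Z₁Z₂/(Z₁+Z₂), |Z| = 14000 Ω, ∠Z = -68.3°

14000 Ω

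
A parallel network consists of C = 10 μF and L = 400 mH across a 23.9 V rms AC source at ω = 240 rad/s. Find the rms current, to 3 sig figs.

192 mA

X_L = ωL = 96.0 Ω
X_C = 1/(ωC) = 417 Ω
Parallel: admittances add. Y = 1/(jωL) + jωC
Y = (0 − j0.00802) S
|Y| = 0.00802 S → |Z| = 1/|Y| = 125 Ω, ∠Z = −∠Y = 90.0°
I = V/|Z| = 23.9/125 = 192 mA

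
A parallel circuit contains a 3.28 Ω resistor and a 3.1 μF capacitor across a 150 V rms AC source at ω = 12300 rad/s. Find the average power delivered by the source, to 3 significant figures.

X_C = 1/(ωC) = 26.2 Ω
Parallel: admittances add. Y = 1/R + jωC
Y = (0.305 + j0.0381) S
|Y| = 0.307 S → |Z| = 1/|Y| = 3.25 Ω, ∠Z = −∠Y = -7.13°
I = V/|Z| = 46.1 A
P = VI cos φ = 150 × 46.1 × cos(-7.13°) = 6.86 kW

6.86 kW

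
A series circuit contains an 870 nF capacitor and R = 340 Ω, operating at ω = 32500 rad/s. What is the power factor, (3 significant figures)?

0.995

X_C = 1/(ωC) = 35.4 Ω
Z = 340 − j35.4 Ω
|Z| = √(340² + 35.4²) = 342 Ω
∠Z = arctan(-35.4/340) = -5.94°
cos φ = cos(-5.94°) = 0.995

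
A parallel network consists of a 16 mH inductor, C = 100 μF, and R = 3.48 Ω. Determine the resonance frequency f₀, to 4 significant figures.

ω₀ = 1/√(LC) = 1/√(0.016 × 0.0001) = 790.6 rad/s
f₀ = ω₀/(2π) = 125.8 Hz

125.8 Hz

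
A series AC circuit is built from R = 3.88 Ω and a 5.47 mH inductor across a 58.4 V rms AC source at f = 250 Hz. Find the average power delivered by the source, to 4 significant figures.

ω = 2πf = 1571 rad/s
X_L = ωL = 8.592 Ω
Z = 3.880 + j8.592 Ω
|Z| = √(3.880² + 8.592²) = 9.428 Ω
∠Z = arctan(8.592/3.880) = 65.70°
I = V/|Z| = 6.195 A
P = VI cos φ = 58.4 × 6.195 × cos(65.70°) = 148.9 W

148.9 W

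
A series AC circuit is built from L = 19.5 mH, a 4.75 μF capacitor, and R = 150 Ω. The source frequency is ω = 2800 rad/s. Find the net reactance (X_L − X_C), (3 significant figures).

-20.6 Ω

X_L = ωL = 54.6 Ω
X_C = 1/(ωC) = 75.2 Ω
X = 54.6 − 75.2 = -20.6 Ω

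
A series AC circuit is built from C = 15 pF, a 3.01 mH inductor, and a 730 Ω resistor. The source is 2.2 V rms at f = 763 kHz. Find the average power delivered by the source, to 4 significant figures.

ω = 2πf = 4.794e+06 rad/s
X_L = ωL = 14430 Ω
X_C = 1/(ωC) = 13910 Ω
Net reactance X = X_L − X_C = 524.1 Ω
Z = 730.0 + j524.1 Ω
|Z| = √(730.0² + 524.1²) = 898.6 Ω
∠Z = arctan(524.1/730.0) = 35.68°
I = V/|Z| = 2.448 mA
P = VI cos φ = 2.2 × 0.002448 × cos(35.68°) = 4.375 mW

4.375 mW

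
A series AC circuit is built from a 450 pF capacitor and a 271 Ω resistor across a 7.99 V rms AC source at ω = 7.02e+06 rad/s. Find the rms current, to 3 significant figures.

19.2 mA

X_C = 1/(ωC) = 317 Ω
Z = 271 − j317 Ω
|Z| = √(271² + 317²) = 417 Ω
I = V/|Z| = 7.99/417 = 19.2 mA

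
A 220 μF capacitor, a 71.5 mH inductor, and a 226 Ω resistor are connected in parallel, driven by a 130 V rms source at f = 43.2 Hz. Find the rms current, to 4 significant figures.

ω = 2πf = 271.4 rad/s
X_L = ωL = 19.41 Ω
X_C = 1/(ωC) = 16.75 Ω
Parallel: admittances add. Y = 1/R + 1/(jωL) + jωC
Y = (0.004425 + j0.008189) S
|Y| = 0.009308 S → |Z| = 1/|Y| = 107.4 Ω, ∠Z = −∠Y = -61.62°
I = V/|Z| = 130/107.4 = 1.210 A

1.210 A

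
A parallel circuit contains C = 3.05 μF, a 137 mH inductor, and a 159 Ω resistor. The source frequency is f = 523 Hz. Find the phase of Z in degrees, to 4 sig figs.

-51.12°

ω = 2πf = 3286 rad/s
X_L = ωL = 450.2 Ω
X_C = 1/(ωC) = 99.77 Ω
Parallel: admittances add. Y = 1/R + 1/(jωL) + jωC
Y = (0.006289 + j0.007801) S
|Y| = 0.01002 S → |Z| = 1/|Y| = 99.79 Ω, ∠Z = −∠Y = -51.12°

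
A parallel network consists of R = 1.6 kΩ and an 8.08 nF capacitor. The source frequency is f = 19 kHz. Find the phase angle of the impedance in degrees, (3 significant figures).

ω = 2πf = 119400 rad/s
X_C = 1/(ωC) = 1040 Ω
Parallel: admittances add. Y = 1/R + jωC
Y = (0.000625 + j0.000965) S
|Y| = 0.00115 S → |Z| = 1/|Y| = 870 Ω, ∠Z = −∠Y = -57.1°

-57.1°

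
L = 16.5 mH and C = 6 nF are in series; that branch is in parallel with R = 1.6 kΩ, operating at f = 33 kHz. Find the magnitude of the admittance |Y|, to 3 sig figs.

ω = 2πf = 207300 rad/s
X_L = ωL = 3420 Ω
X_C = 1/(ωC) = 804 Ω
Branch 1: Z₁ = R = 1600 Ω
Branch 2 (series LC): Z₂ = j(X_L − X_C) = j2620 Ω
Parallel: Z = Z₁Z₂/(Z₁+Z₂), |Z| = 1370 Ω, ∠Z = 31.4°
|Y| = 1/|Z| = 733 μS

733 μS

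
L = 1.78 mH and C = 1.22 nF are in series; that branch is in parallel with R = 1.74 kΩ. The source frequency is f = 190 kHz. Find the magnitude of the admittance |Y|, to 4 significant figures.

ω = 2πf = 1.194e+06 rad/s
X_L = ωL = 2125 Ω
X_C = 1/(ωC) = 686.6 Ω
Branch 1: Z₁ = R = 1740 Ω
Branch 2 (series LC): Z₂ = j(X_L − X_C) = j1438 Ω
Parallel: Z = Z₁Z₂/(Z₁+Z₂), |Z| = 1109 Ω, ∠Z = 50.42°
|Y| = 1/|Z| = 902.0 μS

902.0 μS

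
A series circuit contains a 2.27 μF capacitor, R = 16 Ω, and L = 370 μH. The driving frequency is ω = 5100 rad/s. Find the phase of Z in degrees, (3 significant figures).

-79.3°

X_L = ωL = 1.89 Ω
X_C = 1/(ωC) = 86.4 Ω
Net reactance X = X_L − X_C = -84.5 Ω
Z = 16.0 − j84.5 Ω
|Z| = √(16.0² + 84.5²) = 86.0 Ω
∠Z = arctan(-84.5/16.0) = -79.3°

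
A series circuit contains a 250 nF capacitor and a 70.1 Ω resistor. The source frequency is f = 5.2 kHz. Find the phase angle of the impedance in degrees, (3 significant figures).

ω = 2πf = 32670 rad/s
X_C = 1/(ωC) = 122 Ω
Z = 70.1 − j122 Ω
|Z| = √(70.1² + 122²) = 141 Ω
∠Z = arctan(-122/70.1) = -60.2°

-60.2°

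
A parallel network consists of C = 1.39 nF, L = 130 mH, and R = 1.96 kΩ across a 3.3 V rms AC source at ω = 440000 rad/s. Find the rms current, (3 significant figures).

X_L = ωL = 57200 Ω
X_C = 1/(ωC) = 1640 Ω
Parallel: admittances add. Y = 1/R + 1/(jωL) + jωC
Y = (0.000510 + j0.000594) S
|Y| = 0.000783 S → |Z| = 1/|Y| = 1280 Ω, ∠Z = −∠Y = -49.3°
I = V/|Z| = 3.3/1280 = 2.58 mA

2.58 mA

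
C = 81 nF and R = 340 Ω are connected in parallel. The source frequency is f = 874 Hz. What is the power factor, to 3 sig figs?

ω = 2πf = 5492 rad/s
X_C = 1/(ωC) = 2250 Ω
Parallel: admittances add. Y = 1/R + jωC
Y = (0.00294 + j0.000445) S
|Y| = 0.00297 S → |Z| = 1/|Y| = 336 Ω, ∠Z = −∠Y = -8.60°
cos φ = cos(-8.60°) = 0.989

0.989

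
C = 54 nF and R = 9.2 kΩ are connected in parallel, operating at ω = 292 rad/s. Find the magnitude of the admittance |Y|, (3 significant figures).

X_C = 1/(ωC) = 63400 Ω
Parallel: admittances add. Y = 1/R + jωC
Y = (0.000109 + j1.58e-05) S
|Y| = 0.000110 S → |Z| = 1/|Y| = 9100 Ω, ∠Z = −∠Y = -8.25°

110 μS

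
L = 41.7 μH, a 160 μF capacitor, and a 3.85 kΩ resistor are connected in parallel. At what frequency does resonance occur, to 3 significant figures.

ω₀ = 1/√(LC) = 1/√(4.17e-05 × 0.00016) = 12240 rad/s
f₀ = ω₀/(2π) = 1.95 kHz

1.95 kHz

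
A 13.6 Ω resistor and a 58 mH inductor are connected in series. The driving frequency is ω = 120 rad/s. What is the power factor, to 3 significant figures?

0.890

X_L = ωL = 6.96 Ω
Z = 13.6 + j6.96 Ω
|Z| = √(13.6² + 6.96²) = 15.3 Ω
∠Z = arctan(6.96/13.6) = 27.1°
cos φ = cos(27.1°) = 0.890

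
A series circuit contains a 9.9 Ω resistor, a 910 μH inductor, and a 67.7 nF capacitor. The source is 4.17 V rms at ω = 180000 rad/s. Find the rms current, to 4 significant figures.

50.65 mA

X_L = ωL = 163.8 Ω
X_C = 1/(ωC) = 82.06 Ω
Net reactance X = X_L − X_C = 81.74 Ω
Z = 9.900 + j81.74 Ω
|Z| = √(9.900² + 81.74²) = 82.34 Ω
I = V/|Z| = 4.17/82.34 = 50.65 mA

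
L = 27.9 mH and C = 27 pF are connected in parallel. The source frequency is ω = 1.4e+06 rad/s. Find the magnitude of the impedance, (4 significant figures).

X_L = ωL = 39060 Ω
X_C = 1/(ωC) = 26460 Ω
Parallel: admittances add. Y = 1/(jωL) + jωC
Y = (0 + j1.22e-05) S
|Y| = 1.22e-05 S → |Z| = 1/|Y| = 81980 Ω, ∠Z = −∠Y = -90.00°

81980 Ω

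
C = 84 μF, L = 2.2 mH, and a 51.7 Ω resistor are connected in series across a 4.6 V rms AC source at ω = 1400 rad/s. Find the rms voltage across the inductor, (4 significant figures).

0.2725 V

X_L = ωL = 3.080 Ω
X_C = 1/(ωC) = 8.503 Ω
Net reactance X = X_L − X_C = -5.423 Ω
Z = 51.70 − j5.423 Ω
|Z| = √(51.70² + 5.423²) = 51.98 Ω
I = V/|Z| = 88.49 mA
V_L = I·|Z_L| = 0.08849 × 3.080 = 0.2725 V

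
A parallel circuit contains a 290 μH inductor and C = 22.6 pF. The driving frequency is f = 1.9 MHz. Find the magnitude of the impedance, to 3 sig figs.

ω = 2πf = 1.194e+07 rad/s
X_L = ωL = 3460 Ω
X_C = 1/(ωC) = 3710 Ω
Parallel: admittances add. Y = 1/(jωL) + jωC
Y = (0 − j1.9e-05) S
|Y| = 1.9e-05 S → |Z| = 1/|Y| = 52500 Ω, ∠Z = −∠Y = 90.0°

52500 Ω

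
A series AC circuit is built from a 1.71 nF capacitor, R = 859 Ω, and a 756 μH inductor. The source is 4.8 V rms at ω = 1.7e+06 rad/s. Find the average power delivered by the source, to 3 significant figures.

12.2 mW

X_L = ωL = 1290 Ω
X_C = 1/(ωC) = 344 Ω
Net reactance X = X_L − X_C = 941 Ω
Z = 859 + j941 Ω
|Z| = √(859² + 941²) = 1270 Ω
∠Z = arctan(941/859) = 47.6°
I = V/|Z| = 3.77 mA
P = VI cos φ = 4.8 × 0.00377 × cos(47.6°) = 12.2 mW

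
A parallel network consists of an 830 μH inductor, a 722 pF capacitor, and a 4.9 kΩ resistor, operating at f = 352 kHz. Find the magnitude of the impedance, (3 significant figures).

ω = 2πf = 2.212e+06 rad/s
X_L = ωL = 1840 Ω
X_C = 1/(ωC) = 626 Ω
Parallel: admittances add. Y = 1/R + 1/(jωL) + jωC
Y = (0.000204 + j0.00105) S
|Y| = 0.00107 S → |Z| = 1/|Y| = 933 Ω, ∠Z = −∠Y = -79.0°

933 Ω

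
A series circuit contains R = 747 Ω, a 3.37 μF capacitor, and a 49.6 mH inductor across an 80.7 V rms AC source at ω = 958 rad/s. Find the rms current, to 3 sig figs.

102 mA

X_L = ωL = 47.5 Ω
X_C = 1/(ωC) = 310 Ω
Net reactance X = X_L − X_C = -262 Ω
Z = 747 − j262 Ω
|Z| = √(747² + 262²) = 792 Ω
I = V/|Z| = 80.7/792 = 102 mA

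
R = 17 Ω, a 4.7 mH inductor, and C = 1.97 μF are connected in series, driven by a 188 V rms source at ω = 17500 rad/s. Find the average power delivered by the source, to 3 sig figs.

192 W

X_L = ωL = 82.2 Ω
X_C = 1/(ωC) = 29.0 Ω
Net reactance X = X_L − X_C = 53.2 Ω
Z = 17.0 + j53.2 Ω
|Z| = √(17.0² + 53.2²) = 55.9 Ω
∠Z = arctan(53.2/17.0) = 72.3°
I = V/|Z| = 3.36 A
P = VI cos φ = 188 × 3.36 × cos(72.3°) = 192 W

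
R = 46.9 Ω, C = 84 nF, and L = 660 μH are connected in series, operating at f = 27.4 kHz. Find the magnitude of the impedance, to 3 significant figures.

ω = 2πf = 172200 rad/s
X_L = ωL = 114 Ω
X_C = 1/(ωC) = 69.1 Ω
Net reactance X = X_L − X_C = 44.5 Ω
Z = 46.9 + j44.5 Ω
|Z| = √(46.9² + 44.5²) = 64.6 Ω

64.6 Ω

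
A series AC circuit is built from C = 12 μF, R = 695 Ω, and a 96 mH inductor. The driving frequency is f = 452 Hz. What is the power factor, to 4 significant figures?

0.9438

ω = 2πf = 2840 rad/s
X_L = ωL = 272.6 Ω
X_C = 1/(ωC) = 29.34 Ω
Net reactance X = X_L − X_C = 243.3 Ω
Z = 695.0 + j243.3 Ω
|Z| = √(695.0² + 243.3²) = 736.4 Ω
∠Z = arctan(243.3/695.0) = 19.29°
cos φ = cos(19.29°) = 0.9438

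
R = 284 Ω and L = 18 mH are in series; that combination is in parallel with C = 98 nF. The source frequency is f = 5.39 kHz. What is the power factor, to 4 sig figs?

0.3036

ω = 2πf = 33870 rad/s
X_L = ωL = 609.6 Ω
X_C = 1/(ωC) = 301.3 Ω
Branch 1 (R+jX_L): Z₁ = 284.0 + j609.6 Ω, |Z₁| = 672.5 Ω
Branch 2 (−jX_C): Z₂ = −j301.3 Ω
Parallel: Z = Z₁Z₂/(Z₁+Z₂), |Z| = 483.4 Ω, ∠Z = -72.33°
cos φ = cos(-72.33°) = 0.3036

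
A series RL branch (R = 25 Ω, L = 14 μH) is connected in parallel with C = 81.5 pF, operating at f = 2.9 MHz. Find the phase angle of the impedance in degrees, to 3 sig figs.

ω = 2πf = 1.822e+07 rad/s
X_L = ωL = 255 Ω
X_C = 1/(ωC) = 673 Ω
Branch 1 (R+jX_L): Z₁ = 25.0 + j255 Ω, |Z₁| = 256 Ω
Branch 2 (−jX_C): Z₂ = −j673 Ω
Parallel: Z = Z₁Z₂/(Z₁+Z₂), |Z| = 412 Ω, ∠Z = 81.0°

81.0°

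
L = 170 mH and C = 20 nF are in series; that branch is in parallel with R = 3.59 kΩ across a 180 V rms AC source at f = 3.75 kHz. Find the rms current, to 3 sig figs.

ω = 2πf = 23560 rad/s
X_L = ωL = 4010 Ω
X_C = 1/(ωC) = 2120 Ω
Branch 1: Z₁ = R = 3590 Ω
Branch 2 (series LC): Z₂ = j(X_L − X_C) = j1880 Ω
Parallel: Z = Z₁Z₂/(Z₁+Z₂), |Z| = 1670 Ω, ∠Z = 62.3°
I = V/|Z| = 180/1670 = 108 mA

108 mA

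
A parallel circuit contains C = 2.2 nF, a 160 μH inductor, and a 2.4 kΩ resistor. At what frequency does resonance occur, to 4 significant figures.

ω₀ = 1/√(LC) = 1/√(0.00016 × 2.2e-09) = 1.685e+06 rad/s
f₀ = ω₀/(2π) = 268.3 kHz

268.3 kHz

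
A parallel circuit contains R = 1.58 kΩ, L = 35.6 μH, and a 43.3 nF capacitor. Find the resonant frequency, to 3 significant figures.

ω₀ = 1/√(LC) = 1/√(3.56e-05 × 4.33e-08) = 805400 rad/s
f₀ = ω₀/(2π) = 128 kHz

128 kHz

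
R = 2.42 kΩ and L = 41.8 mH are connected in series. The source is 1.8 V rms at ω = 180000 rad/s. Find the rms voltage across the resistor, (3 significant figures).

X_L = ωL = 7520 Ω
Z = 2420 + j7520 Ω
|Z| = √(2420² + 7520²) = 7900 Ω
I = V/|Z| = 228 μA
V_R = I·|Z_R| = 0.000228 × 2420 = 0.551 V

0.551 V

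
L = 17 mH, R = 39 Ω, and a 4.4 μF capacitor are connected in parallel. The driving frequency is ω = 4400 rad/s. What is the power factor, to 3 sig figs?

X_L = ωL = 74.8 Ω
X_C = 1/(ωC) = 51.7 Ω
Parallel: admittances add. Y = 1/R + 1/(jωL) + jωC
Y = (0.0256 + j0.00599) S
|Y| = 0.0263 S → |Z| = 1/|Y| = 38.0 Ω, ∠Z = −∠Y = -13.2°
cos φ = cos(-13.2°) = 0.974

0.974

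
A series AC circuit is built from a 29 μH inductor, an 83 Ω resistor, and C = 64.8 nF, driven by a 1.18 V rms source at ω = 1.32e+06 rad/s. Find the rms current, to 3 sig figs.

13.5 mA

X_L = ωL = 38.3 Ω
X_C = 1/(ωC) = 11.7 Ω
Net reactance X = X_L − X_C = 26.6 Ω
Z = 83.0 + j26.6 Ω
|Z| = √(83.0² + 26.6²) = 87.2 Ω
I = V/|Z| = 1.18/87.2 = 13.5 mA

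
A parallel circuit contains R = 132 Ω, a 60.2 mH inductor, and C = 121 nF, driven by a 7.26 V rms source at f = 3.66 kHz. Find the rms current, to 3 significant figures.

57.0 mA

ω = 2πf = 23000 rad/s
X_L = ωL = 1380 Ω
X_C = 1/(ωC) = 359 Ω
Parallel: admittances add. Y = 1/R + 1/(jωL) + jωC
Y = (0.00758 + j0.00206) S
|Y| = 0.00785 S → |Z| = 1/|Y| = 127 Ω, ∠Z = −∠Y = -15.2°
I = V/|Z| = 7.26/127 = 57.0 mA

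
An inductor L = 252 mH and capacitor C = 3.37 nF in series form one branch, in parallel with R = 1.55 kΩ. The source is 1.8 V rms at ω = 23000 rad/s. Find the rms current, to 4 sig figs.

1.189 mA

X_L = ωL = 5796 Ω
X_C = 1/(ωC) = 12900 Ω
Branch 1: Z₁ = R = 1550 Ω
Branch 2 (series LC): Z₂ = j(X_L − X_C) = −j7106 Ω
Parallel: Z = Z₁Z₂/(Z₁+Z₂), |Z| = 1514 Ω, ∠Z = -12.31°
I = V/|Z| = 1.8/1514 = 1.189 mA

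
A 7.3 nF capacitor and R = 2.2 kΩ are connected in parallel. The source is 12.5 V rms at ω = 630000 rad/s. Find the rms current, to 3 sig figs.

X_C = 1/(ωC) = 217 Ω
Parallel: admittances add. Y = 1/R + jωC
Y = (0.000455 + j0.00460) S
|Y| = 0.00462 S → |Z| = 1/|Y| = 216 Ω, ∠Z = −∠Y = -84.4°
I = V/|Z| = 12.5/216 = 57.8 mA

57.8 mA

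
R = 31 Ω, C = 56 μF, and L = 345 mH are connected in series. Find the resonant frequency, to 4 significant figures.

36.21 Hz

ω₀ = 1/√(LC) = 1/√(0.345 × 5.6e-05) = 227.5 rad/s
f₀ = ω₀/(2π) = 36.21 Hz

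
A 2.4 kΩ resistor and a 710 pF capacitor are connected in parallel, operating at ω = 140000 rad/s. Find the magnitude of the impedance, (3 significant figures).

X_C = 1/(ωC) = 10100 Ω
Parallel: admittances add. Y = 1/R + jωC
Y = (0.000417 + j9.94e-05) S
|Y| = 0.000428 S → |Z| = 1/|Y| = 2330 Ω, ∠Z = −∠Y = -13.4°

2330 Ω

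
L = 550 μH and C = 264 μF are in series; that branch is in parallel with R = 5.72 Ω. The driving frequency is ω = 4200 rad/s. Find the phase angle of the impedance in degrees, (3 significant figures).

X_L = ωL = 2.31 Ω
X_C = 1/(ωC) = 0.902 Ω
Branch 1: Z₁ = R = 5.72 Ω
Branch 2 (series LC): Z₂ = j(X_L − X_C) = j1.41 Ω
Parallel: Z = Z₁Z₂/(Z₁+Z₂), |Z| = 1.37 Ω, ∠Z = 76.2°

76.2°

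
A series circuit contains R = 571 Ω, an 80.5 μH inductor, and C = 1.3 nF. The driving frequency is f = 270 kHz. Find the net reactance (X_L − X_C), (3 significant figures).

ω = 2πf = 1.696e+06 rad/s
X_L = ωL = 137 Ω
X_C = 1/(ωC) = 453 Ω
X = 137 − 453 = -317 Ω

-317 Ω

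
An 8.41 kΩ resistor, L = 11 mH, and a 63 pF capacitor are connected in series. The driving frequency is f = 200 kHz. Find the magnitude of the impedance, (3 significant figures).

ω = 2πf = 1.257e+06 rad/s
X_L = ωL = 13800 Ω
X_C = 1/(ωC) = 12600 Ω
Net reactance X = X_L − X_C = 1190 Ω
Z = 8410 + j1190 Ω
|Z| = √(8410² + 1190²) = 8490 Ω

8490 Ω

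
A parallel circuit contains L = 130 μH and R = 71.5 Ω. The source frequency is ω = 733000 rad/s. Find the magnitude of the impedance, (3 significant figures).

57.2 Ω

X_L = ωL = 95.3 Ω
Parallel: admittances add. Y = 1/R + 1/(jωL)
Y = (0.0140 − j0.0105) S
|Y| = 0.0175 S → |Z| = 1/|Y| = 57.2 Ω, ∠Z = −∠Y = 36.9°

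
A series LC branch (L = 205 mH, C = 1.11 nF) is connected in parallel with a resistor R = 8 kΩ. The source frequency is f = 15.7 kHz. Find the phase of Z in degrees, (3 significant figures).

ω = 2πf = 98650 rad/s
X_L = ωL = 20200 Ω
X_C = 1/(ωC) = 9130 Ω
Branch 1: Z₁ = R = 8000 Ω
Branch 2 (series LC): Z₂ = j(X_L − X_C) = j11100 Ω
Parallel: Z = Z₁Z₂/(Z₁+Z₂), |Z| = 6490 Ω, ∠Z = 35.8°

35.8°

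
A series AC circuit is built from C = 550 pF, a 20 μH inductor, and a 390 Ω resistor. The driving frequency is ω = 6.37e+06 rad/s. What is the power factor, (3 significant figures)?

X_L = ωL = 127 Ω
X_C = 1/(ωC) = 285 Ω
Net reactance X = X_L − X_C = -158 Ω
Z = 390 − j158 Ω
|Z| = √(390² + 158²) = 421 Ω
∠Z = arctan(-158/390) = -22.1°
cos φ = cos(-22.1°) = 0.927

0.927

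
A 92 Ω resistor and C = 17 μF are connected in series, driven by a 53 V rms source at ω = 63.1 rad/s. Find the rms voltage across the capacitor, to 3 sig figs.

X_C = 1/(ωC) = 932 Ω
Z = 92.0 − j932 Ω
|Z| = √(92.0² + 932²) = 937 Ω
I = V/|Z| = 56.6 mA
V_C = I·|Z_C| = 0.0566 × 932 = 52.7 V

52.7 V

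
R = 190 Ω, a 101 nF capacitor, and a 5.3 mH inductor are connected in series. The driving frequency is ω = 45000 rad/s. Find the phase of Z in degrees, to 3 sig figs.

5.55°

X_L = ωL = 238 Ω
X_C = 1/(ωC) = 220 Ω
Net reactance X = X_L − X_C = 18.5 Ω
Z = 190 + j18.5 Ω
|Z| = √(190² + 18.5²) = 191 Ω
∠Z = arctan(18.5/190) = 5.55°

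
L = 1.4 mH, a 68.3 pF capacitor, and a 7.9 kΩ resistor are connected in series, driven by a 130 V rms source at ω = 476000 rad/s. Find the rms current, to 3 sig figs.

X_L = ωL = 666 Ω
X_C = 1/(ωC) = 30800 Ω
Net reactance X = X_L − X_C = -30100 Ω
Z = 7900 − j30100 Ω
|Z| = √(7900² + 30100²) = 31100 Ω
I = V/|Z| = 130/31100 = 4.18 mA

4.18 mA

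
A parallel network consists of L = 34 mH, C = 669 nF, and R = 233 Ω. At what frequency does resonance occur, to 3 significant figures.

1.06 kHz

ω₀ = 1/√(LC) = 1/√(0.034 × 6.69e-07) = 6631 rad/s
f₀ = ω₀/(2π) = 1.06 kHz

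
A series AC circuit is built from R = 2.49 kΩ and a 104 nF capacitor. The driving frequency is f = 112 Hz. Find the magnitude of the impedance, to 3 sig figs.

13900 Ω

ω = 2πf = 703.7 rad/s
X_C = 1/(ωC) = 13700 Ω
Z = 2490 − j13700 Ω
|Z| = √(2490² + 13700²) = 13900 Ω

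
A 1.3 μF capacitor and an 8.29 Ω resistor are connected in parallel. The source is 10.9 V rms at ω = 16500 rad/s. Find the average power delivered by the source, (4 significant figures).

14.33 W

X_C = 1/(ωC) = 46.62 Ω
Parallel: admittances add. Y = 1/R + jωC
Y = (0.1206 + j0.02145) S
|Y| = 0.1225 S → |Z| = 1/|Y| = 8.162 Ω, ∠Z = −∠Y = -10.08°
I = V/|Z| = 1.335 A
P = VI cos φ = 10.9 × 1.335 × cos(-10.08°) = 14.33 W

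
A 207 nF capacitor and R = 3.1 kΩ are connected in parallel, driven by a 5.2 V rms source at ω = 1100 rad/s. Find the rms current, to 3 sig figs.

2.05 mA

X_C = 1/(ωC) = 4390 Ω
Parallel: admittances add. Y = 1/R + jωC
Y = (0.000323 + j0.000228) S
|Y| = 0.000395 S → |Z| = 1/|Y| = 2530 Ω, ∠Z = −∠Y = -35.2°
I = V/|Z| = 5.2/2530 = 2.05 mA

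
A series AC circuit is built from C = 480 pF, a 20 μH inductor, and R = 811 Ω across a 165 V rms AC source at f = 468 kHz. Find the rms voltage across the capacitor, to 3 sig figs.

112 V

ω = 2πf = 2.941e+06 rad/s
X_L = ωL = 58.8 Ω
X_C = 1/(ωC) = 708 Ω
Net reactance X = X_L − X_C = -650 Ω
Z = 811 − j650 Ω
|Z| = √(811² + 650²) = 1040 Ω
I = V/|Z| = 159 mA
V_C = I·|Z_C| = 0.159 × 708 = 112 V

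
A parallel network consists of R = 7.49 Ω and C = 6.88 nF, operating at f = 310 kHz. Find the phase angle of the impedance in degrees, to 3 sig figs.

ω = 2πf = 1.948e+06 rad/s
X_C = 1/(ωC) = 74.6 Ω
Parallel: admittances add. Y = 1/R + jωC
Y = (0.134 + j0.0134) S
|Y| = 0.134 S → |Z| = 1/|Y| = 7.45 Ω, ∠Z = −∠Y = -5.73°

-5.73°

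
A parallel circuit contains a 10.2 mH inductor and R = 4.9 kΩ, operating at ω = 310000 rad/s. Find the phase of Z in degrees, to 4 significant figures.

X_L = ωL = 3162 Ω
Parallel: admittances add. Y = 1/R + 1/(jωL)
Y = (0.0002041 − j0.0003163) S
|Y| = 0.0003764 S → |Z| = 1/|Y| = 2657 Ω, ∠Z = −∠Y = 57.17°

57.17°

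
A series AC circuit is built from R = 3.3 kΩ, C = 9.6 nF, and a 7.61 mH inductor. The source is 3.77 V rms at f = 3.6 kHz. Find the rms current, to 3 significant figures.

682 μA

ω = 2πf = 22620 rad/s
X_L = ωL = 172 Ω
X_C = 1/(ωC) = 4610 Ω
Net reactance X = X_L − X_C = -4430 Ω
Z = 3300 − j4430 Ω
|Z| = √(3300² + 4430²) = 5530 Ω
I = V/|Z| = 3.77/5530 = 682 μA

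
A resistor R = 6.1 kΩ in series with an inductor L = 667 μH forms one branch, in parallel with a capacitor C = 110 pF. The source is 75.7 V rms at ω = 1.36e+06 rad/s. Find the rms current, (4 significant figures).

15.43 mA

X_L = ωL = 907.1 Ω
X_C = 1/(ωC) = 6684 Ω
Branch 1 (R+jX_L): Z₁ = 6100 + j907.1 Ω, |Z₁| = 6167 Ω
Branch 2 (−jX_C): Z₂ = −j6684 Ω
Parallel: Z = Z₁Z₂/(Z₁+Z₂), |Z| = 4907 Ω, ∠Z = -38.10°
I = V/|Z| = 75.7/4907 = 15.43 mA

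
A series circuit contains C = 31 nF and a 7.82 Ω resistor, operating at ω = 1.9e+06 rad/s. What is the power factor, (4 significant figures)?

X_C = 1/(ωC) = 16.98 Ω
Z = 7.820 − j16.98 Ω
|Z| = √(7.820² + 16.98²) = 18.69 Ω
∠Z = arctan(-16.98/7.820) = -65.27°
cos φ = cos(-65.27°) = 0.4184

0.4184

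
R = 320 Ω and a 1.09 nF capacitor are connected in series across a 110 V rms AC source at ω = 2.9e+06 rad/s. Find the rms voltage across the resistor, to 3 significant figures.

X_C = 1/(ωC) = 316 Ω
Z = 320 − j316 Ω
|Z| = √(320² + 316²) = 450 Ω
I = V/|Z| = 244 mA
V_R = I·|Z_R| = 0.244 × 320 = 78.2 V

78.2 V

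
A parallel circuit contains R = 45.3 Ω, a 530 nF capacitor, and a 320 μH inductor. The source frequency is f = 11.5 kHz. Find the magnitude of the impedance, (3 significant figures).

44.2 Ω

ω = 2πf = 72260 rad/s
X_L = ωL = 23.1 Ω
X_C = 1/(ωC) = 26.1 Ω
Parallel: admittances add. Y = 1/R + 1/(jωL) + jωC
Y = (0.0221 − j0.00495) S
|Y| = 0.0226 S → |Z| = 1/|Y| = 44.2 Ω, ∠Z = −∠Y = 12.6°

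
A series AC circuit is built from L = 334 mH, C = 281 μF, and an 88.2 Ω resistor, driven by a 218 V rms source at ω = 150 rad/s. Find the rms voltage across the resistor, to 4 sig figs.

208.9 V

X_L = ωL = 50.10 Ω
X_C = 1/(ωC) = 23.72 Ω
Net reactance X = X_L − X_C = 26.38 Ω
Z = 88.20 + j26.38 Ω
|Z| = √(88.20² + 26.38²) = 92.06 Ω
I = V/|Z| = 2.368 A
V_R = I·|Z_R| = 2.368 × 88.20 = 208.9 V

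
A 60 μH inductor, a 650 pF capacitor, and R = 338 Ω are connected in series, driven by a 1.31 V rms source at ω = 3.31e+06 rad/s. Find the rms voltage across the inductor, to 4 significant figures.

X_L = ωL = 198.6 Ω
X_C = 1/(ωC) = 464.8 Ω
Net reactance X = X_L − X_C = -266.2 Ω
Z = 338.0 − j266.2 Ω
|Z| = √(338.0² + 266.2²) = 430.2 Ω
I = V/|Z| = 3.045 mA
V_L = I·|Z_L| = 0.003045 × 198.6 = 0.6047 V

0.6047 V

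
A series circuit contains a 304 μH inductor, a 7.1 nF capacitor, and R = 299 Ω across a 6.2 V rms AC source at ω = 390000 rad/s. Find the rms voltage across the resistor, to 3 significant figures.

4.81 V

X_L = ωL = 119 Ω
X_C = 1/(ωC) = 361 Ω
Net reactance X = X_L − X_C = -243 Ω
Z = 299 − j243 Ω
|Z| = √(299² + 243²) = 385 Ω
I = V/|Z| = 16.1 mA
V_R = I·|Z_R| = 0.0161 × 299 = 4.81 V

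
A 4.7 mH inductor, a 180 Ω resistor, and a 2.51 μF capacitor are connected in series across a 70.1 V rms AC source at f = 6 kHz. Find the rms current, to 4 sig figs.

ω = 2πf = 37700 rad/s
X_L = ωL = 177.2 Ω
X_C = 1/(ωC) = 10.57 Ω
Net reactance X = X_L − X_C = 166.6 Ω
Z = 180.0 + j166.6 Ω
|Z| = √(180.0² + 166.6²) = 245.3 Ω
I = V/|Z| = 70.1/245.3 = 285.8 mA

285.8 mA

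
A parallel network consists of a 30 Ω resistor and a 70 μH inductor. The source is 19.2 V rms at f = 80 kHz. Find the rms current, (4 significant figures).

841.0 mA

ω = 2πf = 502700 rad/s
X_L = ωL = 35.19 Ω
Parallel: admittances add. Y = 1/R + 1/(jωL)
Y = (0.03333 − j0.02842) S
|Y| = 0.04380 S → |Z| = 1/|Y| = 22.83 Ω, ∠Z = −∠Y = 40.45°
I = V/|Z| = 19.2/22.83 = 841.0 mA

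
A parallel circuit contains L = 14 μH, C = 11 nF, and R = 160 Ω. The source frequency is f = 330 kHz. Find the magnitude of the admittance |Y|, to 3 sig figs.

13.2 mS

ω = 2πf = 2.073e+06 rad/s
X_L = ωL = 29.0 Ω
X_C = 1/(ωC) = 43.8 Ω
Parallel: admittances add. Y = 1/R + 1/(jωL) + jωC
Y = (0.00625 − j0.0116) S
|Y| = 0.0132 S → |Z| = 1/|Y| = 75.7 Ω, ∠Z = −∠Y = 61.8°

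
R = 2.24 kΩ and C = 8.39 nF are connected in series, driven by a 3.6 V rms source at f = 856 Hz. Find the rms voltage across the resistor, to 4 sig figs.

ω = 2πf = 5378 rad/s
X_C = 1/(ωC) = 22160 Ω
Z = 2240 − j22160 Ω
|Z| = √(2240² + 22160²) = 22270 Ω
I = V/|Z| = 161.6 μA
V_R = I·|Z_R| = 0.0001616 × 2240 = 0.3620 V

0.3620 V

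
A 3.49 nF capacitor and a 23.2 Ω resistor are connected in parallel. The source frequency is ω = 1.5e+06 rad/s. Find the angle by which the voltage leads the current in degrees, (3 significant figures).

-6.92°

X_C = 1/(ωC) = 191 Ω
Parallel: admittances add. Y = 1/R + jωC
Y = (0.0431 + j0.00524) S
|Y| = 0.0434 S → |Z| = 1/|Y| = 23.0 Ω, ∠Z = −∠Y = -6.92°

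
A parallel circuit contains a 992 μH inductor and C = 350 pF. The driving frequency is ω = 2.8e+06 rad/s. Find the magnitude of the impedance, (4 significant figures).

1613 Ω

X_L = ωL = 2778 Ω
X_C = 1/(ωC) = 1020 Ω
Parallel: admittances add. Y = 1/(jωL) + jωC
Y = (0 + j0.0006200) S
|Y| = 0.0006200 S → |Z| = 1/|Y| = 1613 Ω, ∠Z = −∠Y = -90.00°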